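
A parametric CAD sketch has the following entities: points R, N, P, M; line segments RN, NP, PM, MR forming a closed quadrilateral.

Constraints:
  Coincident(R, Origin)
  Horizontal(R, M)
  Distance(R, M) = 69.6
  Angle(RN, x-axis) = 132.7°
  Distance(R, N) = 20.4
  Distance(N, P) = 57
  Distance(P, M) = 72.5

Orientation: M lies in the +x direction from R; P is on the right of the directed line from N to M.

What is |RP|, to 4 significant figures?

38.56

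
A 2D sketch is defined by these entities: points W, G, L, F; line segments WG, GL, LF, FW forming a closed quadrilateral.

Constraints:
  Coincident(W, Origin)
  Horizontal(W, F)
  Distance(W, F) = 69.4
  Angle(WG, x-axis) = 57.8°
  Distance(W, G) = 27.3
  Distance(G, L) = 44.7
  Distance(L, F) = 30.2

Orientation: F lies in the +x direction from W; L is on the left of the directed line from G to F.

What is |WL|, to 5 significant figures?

65.396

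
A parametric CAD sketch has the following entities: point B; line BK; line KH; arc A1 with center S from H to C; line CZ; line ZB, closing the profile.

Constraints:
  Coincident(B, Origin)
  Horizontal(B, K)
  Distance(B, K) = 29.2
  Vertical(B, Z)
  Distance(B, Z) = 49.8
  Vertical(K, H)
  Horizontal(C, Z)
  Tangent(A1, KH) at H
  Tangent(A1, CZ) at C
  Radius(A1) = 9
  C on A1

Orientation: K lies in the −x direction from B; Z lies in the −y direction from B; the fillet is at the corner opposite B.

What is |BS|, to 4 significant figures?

45.53

B is at the origin; B and K share the same y with |BK| = 29.2 and K on the −x side, so K = (-29.20, 0.000). B and Z share the same x with |BZ| = 49.8 and Z on the −y side, so Z = (0.000, -49.80). The virtual corner opposite B is at (-29.20, -49.80). The tangent condition forces SH to be normal to KH and since A1 is tangent to CZ there, SC ⟂ CZ, with radius 9.0, so the center S sits 9.0 in from both sides at S = (-20.20, -40.80). Then |BS| = |S − B| = 45.53.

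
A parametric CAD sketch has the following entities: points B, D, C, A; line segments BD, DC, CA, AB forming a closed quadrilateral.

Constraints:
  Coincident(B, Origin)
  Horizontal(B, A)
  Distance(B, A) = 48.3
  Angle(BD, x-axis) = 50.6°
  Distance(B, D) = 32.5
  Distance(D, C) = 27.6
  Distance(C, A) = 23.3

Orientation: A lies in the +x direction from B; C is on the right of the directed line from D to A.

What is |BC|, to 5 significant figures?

25.186

Checks: B = (0.00, 0.00) ✓; |DC| = 27.60 ✓; |CA| = 23.30 ✓.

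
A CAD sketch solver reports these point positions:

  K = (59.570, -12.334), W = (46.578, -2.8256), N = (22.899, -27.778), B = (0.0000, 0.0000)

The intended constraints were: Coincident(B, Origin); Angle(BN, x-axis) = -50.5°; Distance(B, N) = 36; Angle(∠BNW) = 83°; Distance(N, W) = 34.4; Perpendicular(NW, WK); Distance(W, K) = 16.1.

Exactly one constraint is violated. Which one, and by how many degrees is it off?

Perpendicular(NW, WK) — off by 7.30°.

B = (0.00, 0.00) ✓; BN at -50.50° ✓; |BN| = 36.00 ✓; ∠BNW = 83.00° ✓; |NW| = 34.40 ✓; ∠(NW, WK) = 82.70° ✗; |WK| = 16.10 ✓.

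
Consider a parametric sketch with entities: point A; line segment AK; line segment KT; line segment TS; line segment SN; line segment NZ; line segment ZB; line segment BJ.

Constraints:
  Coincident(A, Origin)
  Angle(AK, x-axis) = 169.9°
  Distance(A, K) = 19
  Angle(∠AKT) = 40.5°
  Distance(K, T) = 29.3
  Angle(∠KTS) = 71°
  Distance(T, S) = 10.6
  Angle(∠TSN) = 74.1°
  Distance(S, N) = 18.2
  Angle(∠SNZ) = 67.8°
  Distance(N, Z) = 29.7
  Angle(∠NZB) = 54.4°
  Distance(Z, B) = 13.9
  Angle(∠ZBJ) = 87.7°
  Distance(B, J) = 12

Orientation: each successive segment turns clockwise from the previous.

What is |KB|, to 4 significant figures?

35.30

A is at the origin; AK runs at 169.9° with length 19.0, so K = (-18.71, 3.332). ∠AKT = 40.5° gives KT at 30.40° from the x-axis; with |KT| = 29.3, T = (6.566, 18.16). ∠KTS = 71.0° gives TS at -78.60° from the x-axis; with |TS| = 10.6, S = (8.661, 7.768). ∠TSN = 74.1° gives SN at 175.5° from the x-axis; with |SN| = 18.2, N = (-9.483, 9.196). ∠SNZ = 67.8° gives NZ at 63.30° from the x-axis; with |NZ| = 29.7, Z = (3.862, 35.73). ∠NZB = 54.4° gives ZB at -62.30° from the x-axis; with |ZB| = 13.9, B = (10.32, 23.42). Then |KB| = |B − K| = 35.30.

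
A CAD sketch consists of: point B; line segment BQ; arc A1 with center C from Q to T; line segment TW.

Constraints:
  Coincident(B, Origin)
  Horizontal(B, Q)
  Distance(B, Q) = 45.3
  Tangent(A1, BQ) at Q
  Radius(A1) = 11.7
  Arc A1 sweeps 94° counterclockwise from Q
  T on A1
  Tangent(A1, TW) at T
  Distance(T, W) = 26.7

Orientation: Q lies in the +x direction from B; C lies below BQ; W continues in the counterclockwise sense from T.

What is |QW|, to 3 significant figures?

40.4

On A1, Q sits at bearing 90° from C; a 94° counterclockwise sweep puts T at bearing 184°, so T = C + 11.7·(cos 184°, sin 184°) = (33.6, -12.5). Since A1 is tangent to TW there, CT ⟂ TW, so TW runs along (−sin 184°, cos 184°); with |TW| = 26.7, W = (35.5, -39.2). Then |QW| = |W − Q| = 40.4.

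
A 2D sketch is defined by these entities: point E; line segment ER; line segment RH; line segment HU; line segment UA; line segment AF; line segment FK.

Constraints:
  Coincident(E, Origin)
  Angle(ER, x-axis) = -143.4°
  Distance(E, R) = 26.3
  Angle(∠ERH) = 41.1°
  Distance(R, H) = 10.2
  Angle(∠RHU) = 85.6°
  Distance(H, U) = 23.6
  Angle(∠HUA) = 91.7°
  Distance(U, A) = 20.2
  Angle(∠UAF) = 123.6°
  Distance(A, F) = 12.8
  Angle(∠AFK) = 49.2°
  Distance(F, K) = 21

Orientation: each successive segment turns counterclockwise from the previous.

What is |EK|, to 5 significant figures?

17.616

∠UAF = 123.6° gives AF at -125.40° from the x-axis; with |AF| = 12.8, F = (-38.509, -2.6802). ∠AFK = 49.2° gives FK at 5.4000° from the x-axis; with |FK| = 21.0, K = (-17.602, -0.70390). Then |EK| = |K − E| = 17.616.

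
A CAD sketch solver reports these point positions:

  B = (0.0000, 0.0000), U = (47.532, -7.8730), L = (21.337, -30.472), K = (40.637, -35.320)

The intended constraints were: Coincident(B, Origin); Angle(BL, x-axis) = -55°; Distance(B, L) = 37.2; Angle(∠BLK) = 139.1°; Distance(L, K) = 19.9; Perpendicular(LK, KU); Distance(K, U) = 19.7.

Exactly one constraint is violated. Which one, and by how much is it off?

Distance(K, U) = 19.7 — off by 8.60.

B = (0.00, 0.00) ✓; BL at -55.00° ✓; |BL| = 37.20 ✓; ∠BLK = 139.1° ✓; |LK| = 19.90 ✓; ∠(LK, KU) = 90.00° ✓; |KU| = 28.30 ✗.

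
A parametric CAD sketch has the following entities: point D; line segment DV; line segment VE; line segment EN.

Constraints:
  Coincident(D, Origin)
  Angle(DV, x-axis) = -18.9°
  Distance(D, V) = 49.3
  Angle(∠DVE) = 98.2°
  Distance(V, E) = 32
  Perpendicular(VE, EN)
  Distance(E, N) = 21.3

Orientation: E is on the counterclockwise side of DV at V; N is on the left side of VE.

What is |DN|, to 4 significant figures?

47.74

D is at the origin; DV runs at -18.9° with length 49.3, so V = 49.3·(cos -18.9°, sin -18.9°) = (46.64, -15.97). ∠DVE = 98.2°, so VE runs at -18.9° + (180° − 98.2°) = 62.90° from the x-axis; with |VE| = 32.0, E = V + 32.0·(cos 62.90°, sin 62.90°) = (61.22, 12.52). The perpendicularity gives EN at right angles to VE; with |EN| = 21.3 on the left of VE, N = E + 21.3·(-0.8902, 0.4555) = (42.26, 22.22). Then |DN| = |N − D| = 47.74.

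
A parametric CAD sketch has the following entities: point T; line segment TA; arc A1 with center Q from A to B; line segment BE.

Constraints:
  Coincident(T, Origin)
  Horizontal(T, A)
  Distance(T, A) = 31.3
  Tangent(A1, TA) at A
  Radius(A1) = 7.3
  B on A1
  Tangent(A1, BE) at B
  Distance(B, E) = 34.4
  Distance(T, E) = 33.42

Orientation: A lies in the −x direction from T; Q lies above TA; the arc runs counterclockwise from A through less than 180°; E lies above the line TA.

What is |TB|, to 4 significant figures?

25.33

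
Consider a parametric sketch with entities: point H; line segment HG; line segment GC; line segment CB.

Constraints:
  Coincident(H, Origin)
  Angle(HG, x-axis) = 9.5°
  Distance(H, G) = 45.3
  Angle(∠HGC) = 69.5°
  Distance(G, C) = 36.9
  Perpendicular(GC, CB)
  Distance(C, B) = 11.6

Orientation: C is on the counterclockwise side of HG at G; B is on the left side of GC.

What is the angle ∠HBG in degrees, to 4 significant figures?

73.15°

∠HGC = 69.5°, so GC runs at 9.5° + (180° − 69.5°) = 120.0° from the x-axis; with |GC| = 36.9, C = G + 36.9·(cos 120.0°, sin 120.0°) = (26.23, 39.43). GC is perpendicular to CB; with |CB| = 11.6 on the left of GC, B = C + 11.6·(-0.8660, -0.5000) = (16.18, 33.63). Then cos ∠HBG = BH·BG / (|BH||BG|), giving 73.15°.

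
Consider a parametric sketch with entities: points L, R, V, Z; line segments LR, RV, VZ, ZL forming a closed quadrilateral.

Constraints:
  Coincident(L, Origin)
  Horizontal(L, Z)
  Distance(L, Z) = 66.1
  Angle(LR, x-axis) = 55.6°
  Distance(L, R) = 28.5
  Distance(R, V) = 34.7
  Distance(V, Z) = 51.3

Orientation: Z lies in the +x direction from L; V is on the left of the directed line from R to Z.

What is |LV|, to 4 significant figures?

62.60

Checks: |RV| = 34.70 ✓; |VZ| = 51.30 ✓.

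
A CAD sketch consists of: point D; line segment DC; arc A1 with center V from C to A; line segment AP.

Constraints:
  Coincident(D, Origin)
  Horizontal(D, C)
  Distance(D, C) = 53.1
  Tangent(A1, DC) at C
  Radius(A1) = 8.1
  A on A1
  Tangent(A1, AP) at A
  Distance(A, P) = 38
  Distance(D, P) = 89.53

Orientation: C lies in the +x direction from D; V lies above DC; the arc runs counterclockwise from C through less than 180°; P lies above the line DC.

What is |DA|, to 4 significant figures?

59.43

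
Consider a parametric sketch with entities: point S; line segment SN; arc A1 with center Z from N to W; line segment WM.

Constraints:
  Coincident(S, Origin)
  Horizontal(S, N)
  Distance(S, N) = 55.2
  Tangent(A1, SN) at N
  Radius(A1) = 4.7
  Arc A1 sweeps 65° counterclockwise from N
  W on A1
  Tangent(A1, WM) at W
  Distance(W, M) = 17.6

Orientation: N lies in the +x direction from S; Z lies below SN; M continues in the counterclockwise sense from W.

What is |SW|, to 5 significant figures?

51.013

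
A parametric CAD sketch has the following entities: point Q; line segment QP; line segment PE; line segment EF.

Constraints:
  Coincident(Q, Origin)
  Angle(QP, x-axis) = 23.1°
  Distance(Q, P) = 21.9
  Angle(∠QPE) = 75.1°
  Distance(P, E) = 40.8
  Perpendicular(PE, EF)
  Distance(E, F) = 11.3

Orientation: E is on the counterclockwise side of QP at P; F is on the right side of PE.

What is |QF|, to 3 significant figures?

47.9

Q is at the origin; QP runs at 23.1° with length 21.9, so P = 21.9·(cos 23.1°, sin 23.1°) = (20.1, 8.59). ∠QPE = 75.1°, so PE runs at 23.1° + (180° − 75.1°) = 128° from the x-axis; with |PE| = 40.8, E = P + 40.8·(cos 128°, sin 128°) = (-4.97, 40.7). PE ⟂ EF; with |EF| = 11.3 on the right of PE, F = E + 11.3·(0.788, 0.616) = (3.93, 47.7). Then |QF| = |F − Q| = 47.9.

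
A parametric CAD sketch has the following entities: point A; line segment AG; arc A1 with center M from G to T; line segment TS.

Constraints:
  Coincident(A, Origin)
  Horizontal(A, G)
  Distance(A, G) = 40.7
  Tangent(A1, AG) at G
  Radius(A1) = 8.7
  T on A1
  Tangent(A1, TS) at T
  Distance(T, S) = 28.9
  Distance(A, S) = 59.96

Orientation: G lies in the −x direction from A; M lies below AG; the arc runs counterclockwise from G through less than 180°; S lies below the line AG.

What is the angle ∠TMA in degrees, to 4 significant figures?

174.5°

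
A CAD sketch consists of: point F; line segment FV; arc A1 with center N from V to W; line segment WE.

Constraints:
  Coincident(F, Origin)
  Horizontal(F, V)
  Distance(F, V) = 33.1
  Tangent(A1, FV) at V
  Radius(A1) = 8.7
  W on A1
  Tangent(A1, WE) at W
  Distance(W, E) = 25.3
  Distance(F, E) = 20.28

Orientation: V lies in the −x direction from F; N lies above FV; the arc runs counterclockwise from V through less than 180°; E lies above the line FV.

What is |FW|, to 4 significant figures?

27.52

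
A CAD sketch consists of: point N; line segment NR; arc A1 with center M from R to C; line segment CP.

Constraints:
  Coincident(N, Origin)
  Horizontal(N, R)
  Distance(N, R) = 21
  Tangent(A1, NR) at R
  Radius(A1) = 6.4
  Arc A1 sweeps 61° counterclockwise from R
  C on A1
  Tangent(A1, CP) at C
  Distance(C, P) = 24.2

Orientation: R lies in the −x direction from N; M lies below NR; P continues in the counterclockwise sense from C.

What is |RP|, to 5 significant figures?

29.979

N is at the origin; N and R share the same y with |NR| = 21.0 and R on the −x side, so R = (-21.000, 0.0000). The tangent condition forces MR to be normal to NR, so M = R + (0, -6.4) = (-21.000, -6.4000). On A1, R sits at bearing 90° from M; a 61° counterclockwise sweep puts C at bearing 151°, so C = M + 6.4·(cos 151°, sin 151°) = (-26.598, -3.2972). A1 meets CP tangentially, so MC is at right angles to CP, so CP runs along (−sin 151°, cos 151°); with |CP| = 24.2, P = (-38.330, -24.463). Then |RP| = |P − R| = 29.979.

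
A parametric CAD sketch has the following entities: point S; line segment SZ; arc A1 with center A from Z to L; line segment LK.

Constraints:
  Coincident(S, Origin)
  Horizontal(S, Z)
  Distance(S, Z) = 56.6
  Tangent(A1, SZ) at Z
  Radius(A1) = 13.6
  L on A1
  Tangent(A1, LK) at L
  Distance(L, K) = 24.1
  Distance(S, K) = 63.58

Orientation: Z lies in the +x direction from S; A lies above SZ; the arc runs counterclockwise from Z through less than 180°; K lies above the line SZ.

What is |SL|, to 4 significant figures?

70.18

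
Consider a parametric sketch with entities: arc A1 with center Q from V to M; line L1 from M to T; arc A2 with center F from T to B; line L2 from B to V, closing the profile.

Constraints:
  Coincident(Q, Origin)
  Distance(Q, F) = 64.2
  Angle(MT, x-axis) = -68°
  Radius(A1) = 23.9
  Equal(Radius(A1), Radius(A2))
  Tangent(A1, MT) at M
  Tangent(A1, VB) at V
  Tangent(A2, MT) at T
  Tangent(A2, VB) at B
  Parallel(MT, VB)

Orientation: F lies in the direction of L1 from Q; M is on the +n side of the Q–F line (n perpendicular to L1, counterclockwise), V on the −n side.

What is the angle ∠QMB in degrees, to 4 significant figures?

53.33°

Tangency of A1 to both parallel lines with radius 23.9 puts M and V at Q ± 23.9·n: M = (22.16, 8.953), V = (-22.16, -8.953). Equal radii place T and B the same way about F: T = F + 23.9·n = (46.21, -50.57), B = F − 23.9·n = (1.890, -68.48). Then cos ∠QMB = MQ·MB / (|MQ||MB|), giving 53.33°.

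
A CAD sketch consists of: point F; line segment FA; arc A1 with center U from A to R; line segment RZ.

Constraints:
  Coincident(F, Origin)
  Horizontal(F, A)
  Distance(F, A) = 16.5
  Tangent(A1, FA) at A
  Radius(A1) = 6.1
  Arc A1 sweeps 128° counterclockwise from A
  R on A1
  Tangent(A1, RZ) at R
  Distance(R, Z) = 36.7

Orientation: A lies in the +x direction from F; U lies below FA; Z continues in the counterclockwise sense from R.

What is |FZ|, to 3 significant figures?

51.8

F is at the origin; FA is horizontal with |FA| = 16.5 and A on the +x side, so A = (16.5, 0.00). Since A1 is tangent to FA there, UA ⟂ FA, so U = A + (0, -6.1) = (16.5, -6.10). On A1, A sits at bearing 90° from U; a 128° counterclockwise sweep puts R at bearing 218°, so R = U + 6.1·(cos 218°, sin 218°) = (11.7, -9.86). Since A1 is tangent to RZ there, UR ⟂ RZ, so RZ runs along (−sin 218°, cos 218°); with |RZ| = 36.7, Z = (34.3, -38.8). Then |FZ| = |Z − F| = 51.8.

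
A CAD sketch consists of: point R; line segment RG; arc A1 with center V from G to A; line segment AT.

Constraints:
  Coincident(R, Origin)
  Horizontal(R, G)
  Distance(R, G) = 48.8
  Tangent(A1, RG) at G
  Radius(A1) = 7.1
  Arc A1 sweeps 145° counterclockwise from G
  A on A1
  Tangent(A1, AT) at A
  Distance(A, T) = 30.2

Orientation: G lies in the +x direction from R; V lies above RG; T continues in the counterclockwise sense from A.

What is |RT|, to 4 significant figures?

41.30

On A1, G sits at bearing -90° from V; a 145° counterclockwise sweep puts A at bearing 55°, so A = V + 7.1·(cos 55°, sin 55°) = (52.87, 12.92). The tangent condition forces VA to be normal to AT, so AT runs along (−sin 55°, cos 55°); with |AT| = 30.2, T = (28.13, 30.24). Then |RT| = |T − R| = 41.30.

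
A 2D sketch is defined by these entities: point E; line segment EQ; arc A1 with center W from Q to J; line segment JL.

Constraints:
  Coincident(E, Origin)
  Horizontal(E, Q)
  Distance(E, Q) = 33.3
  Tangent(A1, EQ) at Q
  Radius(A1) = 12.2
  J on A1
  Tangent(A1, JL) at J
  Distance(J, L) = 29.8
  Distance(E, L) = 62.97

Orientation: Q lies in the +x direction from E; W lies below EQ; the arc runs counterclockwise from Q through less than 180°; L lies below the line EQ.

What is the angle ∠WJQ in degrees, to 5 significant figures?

20.424°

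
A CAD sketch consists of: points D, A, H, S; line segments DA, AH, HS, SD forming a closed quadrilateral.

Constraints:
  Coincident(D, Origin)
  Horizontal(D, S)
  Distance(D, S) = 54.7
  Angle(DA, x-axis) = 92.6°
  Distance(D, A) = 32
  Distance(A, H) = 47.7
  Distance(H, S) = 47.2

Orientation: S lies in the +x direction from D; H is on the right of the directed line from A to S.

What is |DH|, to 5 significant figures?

17.389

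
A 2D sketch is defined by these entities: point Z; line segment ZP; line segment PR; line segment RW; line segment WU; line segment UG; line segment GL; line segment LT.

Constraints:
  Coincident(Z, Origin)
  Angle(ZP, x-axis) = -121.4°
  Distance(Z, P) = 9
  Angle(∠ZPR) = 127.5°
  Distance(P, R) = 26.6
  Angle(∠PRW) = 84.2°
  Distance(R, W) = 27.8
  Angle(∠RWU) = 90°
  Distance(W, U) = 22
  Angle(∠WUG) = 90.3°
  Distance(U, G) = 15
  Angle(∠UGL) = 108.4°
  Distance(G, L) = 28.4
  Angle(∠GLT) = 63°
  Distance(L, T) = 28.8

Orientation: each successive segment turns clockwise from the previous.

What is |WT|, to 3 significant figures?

4.44

Z is at the origin; ZP runs at -121.4° with length 9.0, so P = (-4.69, -7.68). ∠ZPR = 127.5° gives PR at -174° from the x-axis; with |PR| = 26.6, R = (-31.1, -10.5). ∠PRW = 84.2° gives RW at 90.3° from the x-axis; with |RW| = 27.8, W = (-31.3, 17.3). ∠RWU = 90.0° gives WU at 0.300° from the x-axis; with |WU| = 22.0, U = (-9.28, 17.4). ∠WUG = 90.3° gives UG at -89.4° from the x-axis; with |UG| = 15.0, G = (-9.13, 2.41). ∠UGL = 108.4° gives GL at -161° from the x-axis; with |GL| = 28.4, L = (-36.0, -6.84). ∠GLT = 63.0° gives LT at 82.0° from the x-axis; with |LT| = 28.8, T = (-32.0, 21.7). Then |WT| = |T − W| = 4.44.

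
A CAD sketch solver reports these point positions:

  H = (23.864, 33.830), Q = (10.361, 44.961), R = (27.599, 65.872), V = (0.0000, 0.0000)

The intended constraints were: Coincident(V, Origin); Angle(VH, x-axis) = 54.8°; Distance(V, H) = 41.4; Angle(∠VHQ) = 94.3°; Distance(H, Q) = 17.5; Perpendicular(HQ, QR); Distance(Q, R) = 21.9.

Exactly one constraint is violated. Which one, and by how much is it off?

Distance(Q, R) = 21.9 — off by 5.20.

V = (0.00, 0.00) ✓; VH at 54.80° ✓; |VH| = 41.40 ✓; ∠VHQ = 94.30° ✓; |HQ| = 17.50 ✓; ∠(HQ, QR) = 90.00° ✓; |QR| = 27.10 ✗.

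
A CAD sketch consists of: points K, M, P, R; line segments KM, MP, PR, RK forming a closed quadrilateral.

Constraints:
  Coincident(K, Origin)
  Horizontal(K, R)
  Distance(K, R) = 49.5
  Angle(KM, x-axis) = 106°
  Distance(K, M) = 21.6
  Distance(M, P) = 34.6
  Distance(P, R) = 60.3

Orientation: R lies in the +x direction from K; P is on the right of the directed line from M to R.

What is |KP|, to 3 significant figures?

16.5

Checks: |MP| = 34.60 ✓; |PR| = 60.30 ✓.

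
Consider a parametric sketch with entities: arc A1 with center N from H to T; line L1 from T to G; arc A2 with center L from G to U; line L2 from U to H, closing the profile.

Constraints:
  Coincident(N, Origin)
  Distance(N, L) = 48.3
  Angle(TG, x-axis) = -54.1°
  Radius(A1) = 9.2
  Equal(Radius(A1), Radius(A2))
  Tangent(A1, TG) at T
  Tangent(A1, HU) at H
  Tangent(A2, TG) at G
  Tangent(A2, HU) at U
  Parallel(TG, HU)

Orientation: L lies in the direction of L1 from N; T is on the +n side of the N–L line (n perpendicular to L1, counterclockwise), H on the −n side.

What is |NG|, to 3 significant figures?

49.2

The slot axis is L1's direction at -54.1°, so u = (cos -54.1°, sin -54.1°) = (0.586, -0.810) and n = (−sin -54.1°, cos -54.1°) = (0.810, 0.586). N is at the origin and L lies 48.3 along u from N, so L = 48.3·u = (28.3, -39.1). Tangency of A1 to both parallel lines with radius 9.2 puts T and H at N ± 9.2·n: T = (7.45, 5.39), H = (-7.45, -5.39). Equal radii place G and U the same way about L: G = L + 9.2·n = (35.8, -33.7), U = L − 9.2·n = (20.9, -44.5). Then |NG| = |G − N| = 49.2.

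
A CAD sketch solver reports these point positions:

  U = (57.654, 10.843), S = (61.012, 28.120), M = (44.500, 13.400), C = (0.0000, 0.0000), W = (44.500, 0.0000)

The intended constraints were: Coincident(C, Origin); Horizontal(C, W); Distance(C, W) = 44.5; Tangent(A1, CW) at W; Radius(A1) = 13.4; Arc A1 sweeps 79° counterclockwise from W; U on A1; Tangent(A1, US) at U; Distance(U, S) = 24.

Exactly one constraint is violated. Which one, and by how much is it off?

Distance(U, S) = 24 — off by 6.40.

C = (0.00, 0.00) ✓; C.y = 0.00, W.y = 0.00 ✓; |CW| = 44.50 ✓; ∠(MW, WC) = 90.00° ✓; |MW| = 13.40 ✓; bearing(M→U) − bearing(M→W) = 79.00° ✓; |MU| = 13.40 ✓; ∠(MU, US) = 90.00° ✓; |US| = 17.60 ✗.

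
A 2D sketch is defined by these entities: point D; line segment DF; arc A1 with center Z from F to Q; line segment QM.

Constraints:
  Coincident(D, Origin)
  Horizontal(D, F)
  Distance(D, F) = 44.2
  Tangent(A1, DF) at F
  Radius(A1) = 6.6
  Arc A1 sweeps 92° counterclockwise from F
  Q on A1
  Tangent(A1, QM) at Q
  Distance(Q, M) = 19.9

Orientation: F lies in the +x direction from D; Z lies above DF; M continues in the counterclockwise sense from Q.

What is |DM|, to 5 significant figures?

56.780

D is at the origin; D and F share the same y with |DF| = 44.2 and F on the +x side, so F = (44.200, 0.0000). Tangency of A1 to DF means the radius ZF is perpendicular to DF, so Z = F + (0, 6.6) = (44.200, 6.6000). On A1, F sits at bearing -90° from Z; a 92° counterclockwise sweep puts Q at bearing 2°, so Q = Z + 6.6·(cos 2°, sin 2°) = (50.796, 6.8303). The tangent condition forces ZQ to be normal to QM, so QM runs along (−sin 2°, cos 2°); with |QM| = 19.9, M = (50.101, 26.718). Then |DM| = |M − D| = 56.780.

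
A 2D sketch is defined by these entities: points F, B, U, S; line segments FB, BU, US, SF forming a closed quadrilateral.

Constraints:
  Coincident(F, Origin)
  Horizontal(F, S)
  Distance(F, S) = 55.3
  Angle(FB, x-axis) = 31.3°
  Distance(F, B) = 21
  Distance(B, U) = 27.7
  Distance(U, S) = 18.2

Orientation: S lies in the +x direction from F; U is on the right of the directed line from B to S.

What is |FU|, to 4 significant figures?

39.40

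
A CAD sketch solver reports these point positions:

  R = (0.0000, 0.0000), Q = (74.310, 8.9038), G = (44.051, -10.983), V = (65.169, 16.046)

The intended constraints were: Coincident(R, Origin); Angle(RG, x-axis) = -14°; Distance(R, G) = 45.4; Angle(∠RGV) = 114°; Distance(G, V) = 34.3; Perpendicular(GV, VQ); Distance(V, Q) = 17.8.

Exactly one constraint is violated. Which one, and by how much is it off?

Distance(V, Q) = 17.8 — off by 6.20.

R = (0.00, 0.00) ✓; RG at -14.00° ✓; |RG| = 45.40 ✓; ∠RGV = 114.0° ✓; |GV| = 34.30 ✓; ∠(GV, VQ) = 90.00° ✓; |VQ| = 11.60 ✗.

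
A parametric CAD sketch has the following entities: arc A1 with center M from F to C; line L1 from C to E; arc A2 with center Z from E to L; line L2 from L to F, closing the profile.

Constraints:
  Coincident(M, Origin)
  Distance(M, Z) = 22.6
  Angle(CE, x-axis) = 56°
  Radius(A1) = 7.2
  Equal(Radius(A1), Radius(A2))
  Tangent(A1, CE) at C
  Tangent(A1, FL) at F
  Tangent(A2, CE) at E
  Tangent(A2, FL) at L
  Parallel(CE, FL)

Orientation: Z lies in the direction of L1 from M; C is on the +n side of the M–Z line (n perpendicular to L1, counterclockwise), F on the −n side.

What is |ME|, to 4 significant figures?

23.72

Tangency of A1 to both parallel lines with radius 7.2 puts C and F at M ± 7.2·n: C = (-5.969, 4.026), F = (5.969, -4.026). Equal radii place E and L the same way about Z: E = Z + 7.2·n = (6.669, 22.76), L = Z − 7.2·n = (18.61, 14.71). Then |ME| = |E − M| = 23.72.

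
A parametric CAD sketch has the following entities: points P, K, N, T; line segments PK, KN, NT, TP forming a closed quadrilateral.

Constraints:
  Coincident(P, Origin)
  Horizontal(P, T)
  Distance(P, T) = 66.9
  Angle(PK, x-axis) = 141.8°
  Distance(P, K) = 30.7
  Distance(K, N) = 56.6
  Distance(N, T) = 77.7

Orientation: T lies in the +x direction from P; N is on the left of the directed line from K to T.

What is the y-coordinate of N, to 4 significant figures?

58.80

P is at the origin; P and T share the same y with |PT| = 66.9 and T in +x, so T = (66.9, 0). PK runs at 141.8° with |PK| = 30.7, so K = (-24.13, 18.99). N is determined by |KN| = 56.6 and |NT| = 77.7 together: it lies at the intersection of circle(K, 56.6) and circle(T, 77.7). With |KT| = 92.98, the foot of the radical line on KT is 31.25 from K and the perpendicular offset is √(56.6² − 31.25²) = 47.19. Taking the left-of-KT solution: N = (16.11, 58.80).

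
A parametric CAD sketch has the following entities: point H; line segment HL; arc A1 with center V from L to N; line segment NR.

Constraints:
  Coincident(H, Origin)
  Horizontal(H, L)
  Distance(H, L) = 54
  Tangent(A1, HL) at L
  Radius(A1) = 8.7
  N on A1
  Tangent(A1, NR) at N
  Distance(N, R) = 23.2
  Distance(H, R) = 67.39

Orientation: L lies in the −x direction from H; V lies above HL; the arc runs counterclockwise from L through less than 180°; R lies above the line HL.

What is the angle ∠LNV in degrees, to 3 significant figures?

29.2°

Checks: |VL| = 8.700 ✓; |VN| = 8.700 ✓; ∠(VN, NR) = 90.00° ✓; |NR| = 23.20 ✓; |HR| = 67.39 ✓.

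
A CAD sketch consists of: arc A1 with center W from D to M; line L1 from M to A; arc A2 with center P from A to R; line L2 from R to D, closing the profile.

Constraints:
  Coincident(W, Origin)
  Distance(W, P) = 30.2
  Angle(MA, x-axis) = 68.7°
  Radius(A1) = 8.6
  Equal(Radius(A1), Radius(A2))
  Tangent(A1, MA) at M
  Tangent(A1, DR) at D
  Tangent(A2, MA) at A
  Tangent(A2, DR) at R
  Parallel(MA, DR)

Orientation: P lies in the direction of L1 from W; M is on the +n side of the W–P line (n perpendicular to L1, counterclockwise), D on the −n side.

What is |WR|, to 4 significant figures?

31.40

The slot axis is L1's direction at 68.7°, so u = (cos 68.7°, sin 68.7°) = (0.3633, 0.9317) and n = (−sin 68.7°, cos 68.7°) = (-0.9317, 0.3633). W is at the origin and P lies 30.2 along u from W, so P = 30.2·u = (10.97, 28.14). Tangency of A1 to both parallel lines with radius 8.6 puts M and D at W ± 8.6·n: M = (-8.013, 3.124), D = (8.013, -3.124). Equal radii place A and R the same way about P: A = P + 8.6·n = (2.958, 31.26), R = P − 8.6·n = (18.98, 25.01). Then |WR| = |R − W| = 31.40.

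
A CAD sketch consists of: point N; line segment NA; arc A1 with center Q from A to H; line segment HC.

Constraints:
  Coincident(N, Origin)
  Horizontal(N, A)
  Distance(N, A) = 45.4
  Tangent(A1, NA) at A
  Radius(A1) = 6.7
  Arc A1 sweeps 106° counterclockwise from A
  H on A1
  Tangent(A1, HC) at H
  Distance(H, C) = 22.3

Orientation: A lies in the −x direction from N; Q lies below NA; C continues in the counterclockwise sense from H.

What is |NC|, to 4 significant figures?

54.65

On A1, A sits at bearing 90° from Q; a 106° counterclockwise sweep puts H at bearing 196°, so H = Q + 6.7·(cos 196°, sin 196°) = (-51.84, -8.547). The tangent condition forces QH to be normal to HC, so HC runs along (−sin 196°, cos 196°); with |HC| = 22.3, C = (-45.69, -29.98). Then |NC| = |C − N| = 54.65.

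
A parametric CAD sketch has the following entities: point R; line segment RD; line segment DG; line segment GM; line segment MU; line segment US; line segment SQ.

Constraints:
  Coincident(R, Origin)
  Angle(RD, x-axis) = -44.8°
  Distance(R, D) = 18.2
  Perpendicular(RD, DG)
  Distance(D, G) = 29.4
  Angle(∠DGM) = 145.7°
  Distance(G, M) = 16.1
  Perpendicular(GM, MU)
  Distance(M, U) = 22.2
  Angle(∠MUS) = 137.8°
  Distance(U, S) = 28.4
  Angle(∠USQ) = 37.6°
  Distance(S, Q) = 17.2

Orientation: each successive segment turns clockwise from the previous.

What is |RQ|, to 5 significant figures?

13.599

R is at the origin; RD runs at -44.8° with length 18.2, so D = (12.914, -12.824). The perpendicularity gives DG at right angles to RD, so DG runs at -134.80°; with |DG| = 29.4, G = (-7.8021, -33.686). ∠DGM = 145.7° gives GM at -169.10° from the x-axis; with |GM| = 16.1, M = (-23.612, -36.730). GM is perpendicular to MU, so MU runs at 100.90°; with |MU| = 22.2, U = (-27.810, -14.931). ∠MUS = 137.8° gives US at 58.700° from the x-axis; with |US| = 28.4, S = (-13.055, 9.3360). ∠USQ = 37.6° gives SQ at -83.700° from the x-axis; with |SQ| = 17.2, Q = (-11.168, -7.7602). Then |RQ| = |Q − R| = 13.599.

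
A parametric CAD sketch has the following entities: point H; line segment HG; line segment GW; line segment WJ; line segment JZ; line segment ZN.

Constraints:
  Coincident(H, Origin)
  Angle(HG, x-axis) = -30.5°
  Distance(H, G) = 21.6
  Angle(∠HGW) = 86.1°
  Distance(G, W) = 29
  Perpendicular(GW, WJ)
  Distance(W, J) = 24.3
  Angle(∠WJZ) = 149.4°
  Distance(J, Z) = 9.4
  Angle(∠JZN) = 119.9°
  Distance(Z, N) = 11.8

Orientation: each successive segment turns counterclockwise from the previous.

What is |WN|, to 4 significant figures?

36.26

∠WJZ = 149.4° gives JZ at -176.0° from the x-axis; with |JZ| = 9.4, Z = (0.4912, 25.19). ∠JZN = 119.9° gives ZN at -115.9° from the x-axis; with |ZN| = 11.8, N = (-4.663, 14.58). Then |WN| = |N − W| = 36.26.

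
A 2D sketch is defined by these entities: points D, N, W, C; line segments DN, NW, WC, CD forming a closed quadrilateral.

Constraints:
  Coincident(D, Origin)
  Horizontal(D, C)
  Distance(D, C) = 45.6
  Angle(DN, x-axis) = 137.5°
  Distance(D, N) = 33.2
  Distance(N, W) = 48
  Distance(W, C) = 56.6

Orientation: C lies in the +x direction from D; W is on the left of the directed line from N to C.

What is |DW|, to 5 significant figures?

50.821

Checks: |NW| = 48.00 ✓; |WC| = 56.60 ✓.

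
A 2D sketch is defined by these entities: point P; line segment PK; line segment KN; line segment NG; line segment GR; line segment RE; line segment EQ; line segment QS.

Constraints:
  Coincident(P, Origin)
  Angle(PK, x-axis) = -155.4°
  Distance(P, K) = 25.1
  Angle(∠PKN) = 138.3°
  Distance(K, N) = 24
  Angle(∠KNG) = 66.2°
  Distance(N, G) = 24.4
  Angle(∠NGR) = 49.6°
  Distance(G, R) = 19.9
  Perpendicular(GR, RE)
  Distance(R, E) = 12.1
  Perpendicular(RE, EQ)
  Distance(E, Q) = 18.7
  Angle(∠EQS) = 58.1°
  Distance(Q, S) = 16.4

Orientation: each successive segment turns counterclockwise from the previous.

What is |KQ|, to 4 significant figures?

29.27

P is at the origin; PK runs at -155.4° with length 25.1, so K = (-22.82, -10.45). ∠PKN = 138.3° gives KN at -113.7° from the x-axis; with |KN| = 24.0, N = (-32.47, -32.42). ∠KNG = 66.2° gives NG at 0.1000° from the x-axis; with |NG| = 24.4, G = (-8.069, -32.38). ∠NGR = 49.6° gives GR at 130.5° from the x-axis; with |GR| = 19.9, R = (-20.99, -17.25). GR ⟂ RE, so RE runs at -139.5°; with |RE| = 12.1, E = (-30.19, -25.11). RE ⟂ EQ, so EQ runs at -49.50°; with |EQ| = 18.7, Q = (-18.05, -39.33). Then |KQ| = |Q − K| = 29.27.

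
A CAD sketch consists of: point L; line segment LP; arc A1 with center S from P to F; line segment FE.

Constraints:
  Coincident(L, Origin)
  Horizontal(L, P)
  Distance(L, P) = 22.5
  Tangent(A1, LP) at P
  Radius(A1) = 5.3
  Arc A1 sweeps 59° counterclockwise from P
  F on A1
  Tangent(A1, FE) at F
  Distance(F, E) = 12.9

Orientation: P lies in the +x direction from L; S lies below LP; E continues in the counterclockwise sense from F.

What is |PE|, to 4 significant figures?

17.63

L is at the origin; L and P share the same y with |LP| = 22.5 and P on the +x side, so P = (22.50, 0.000). The tangent condition forces SP to be normal to LP, so S = P + (0, -5.3) = (22.50, -5.300). On A1, P sits at bearing 90° from S; a 59° counterclockwise sweep puts F at bearing 149°, so F = S + 5.3·(cos 149°, sin 149°) = (17.96, -2.570). The tangent condition forces SF to be normal to FE, so FE runs along (−sin 149°, cos 149°); with |FE| = 12.9, E = (11.31, -13.63). Then |PE| = |E − P| = 17.63.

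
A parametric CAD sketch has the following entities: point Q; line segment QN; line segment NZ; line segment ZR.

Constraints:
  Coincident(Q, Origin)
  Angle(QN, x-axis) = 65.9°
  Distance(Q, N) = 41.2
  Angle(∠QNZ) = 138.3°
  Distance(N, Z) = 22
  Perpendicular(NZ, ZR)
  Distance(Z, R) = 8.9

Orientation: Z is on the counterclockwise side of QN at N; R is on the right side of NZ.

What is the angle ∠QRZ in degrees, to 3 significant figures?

55.5°

Q is at the origin; QN runs at 65.9° with length 41.2, so N = 41.2·(cos 65.9°, sin 65.9°) = (16.8, 37.6). ∠QNZ = 138.3°, so NZ runs at 65.9° + (180° − 138.3°) = 108° from the x-axis; with |NZ| = 22.0, Z = N + 22.0·(cos 108°, sin 108°) = (10.2, 58.6). The perpendicularity gives ZR at right angles to NZ; with |ZR| = 8.9 on the right of NZ, R = Z + 8.9·(0.953, 0.302) = (18.7, 61.3). Then cos ∠QRZ = RQ·RZ / (|RQ||RZ|), giving 55.5°.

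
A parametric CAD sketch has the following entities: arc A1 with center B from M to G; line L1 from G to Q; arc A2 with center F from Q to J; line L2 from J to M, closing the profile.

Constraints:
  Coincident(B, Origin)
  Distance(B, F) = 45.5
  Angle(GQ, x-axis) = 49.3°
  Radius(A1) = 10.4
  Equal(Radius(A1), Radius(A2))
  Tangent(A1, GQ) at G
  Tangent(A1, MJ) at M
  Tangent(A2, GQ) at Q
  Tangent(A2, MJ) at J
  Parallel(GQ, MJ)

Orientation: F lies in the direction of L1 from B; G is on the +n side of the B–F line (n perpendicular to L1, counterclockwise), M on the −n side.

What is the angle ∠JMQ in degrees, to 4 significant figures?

24.57°

Tangency of A1 to both parallel lines with radius 10.4 puts G and M at B ± 10.4·n: G = (-7.885, 6.782), M = (7.885, -6.782). Equal radii place Q and J the same way about F: Q = F + 10.4·n = (21.79, 41.28), J = F − 10.4·n = (37.56, 27.71). Then cos ∠JMQ = MJ·MQ / (|MJ||MQ|), giving 24.57°.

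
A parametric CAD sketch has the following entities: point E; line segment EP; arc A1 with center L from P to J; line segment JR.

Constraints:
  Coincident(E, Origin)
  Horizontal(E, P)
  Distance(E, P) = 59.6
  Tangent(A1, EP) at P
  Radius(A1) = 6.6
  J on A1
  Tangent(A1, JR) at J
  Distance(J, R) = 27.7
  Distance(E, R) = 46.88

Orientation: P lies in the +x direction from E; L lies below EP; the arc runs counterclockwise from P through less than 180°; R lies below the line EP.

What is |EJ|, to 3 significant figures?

54.2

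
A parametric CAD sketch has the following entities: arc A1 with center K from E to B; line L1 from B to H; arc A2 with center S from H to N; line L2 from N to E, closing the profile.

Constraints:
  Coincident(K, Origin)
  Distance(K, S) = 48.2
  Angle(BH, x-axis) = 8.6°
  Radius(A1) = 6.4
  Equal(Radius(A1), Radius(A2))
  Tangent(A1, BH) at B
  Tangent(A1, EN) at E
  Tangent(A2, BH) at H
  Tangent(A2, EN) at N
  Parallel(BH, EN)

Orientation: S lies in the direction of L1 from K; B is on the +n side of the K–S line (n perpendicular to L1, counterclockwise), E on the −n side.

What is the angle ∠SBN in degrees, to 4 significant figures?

7.309°

Tangency of A1 to both parallel lines with radius 6.4 puts B and E at K ± 6.4·n: B = (-0.9570, 6.328), E = (0.9570, -6.328). Equal radii place H and N the same way about S: H = S + 6.4·n = (46.70, 13.54), N = S − 6.4·n = (48.62, 0.8796). Then cos ∠SBN = BS·BN / (|BS||BN|), giving 7.309°.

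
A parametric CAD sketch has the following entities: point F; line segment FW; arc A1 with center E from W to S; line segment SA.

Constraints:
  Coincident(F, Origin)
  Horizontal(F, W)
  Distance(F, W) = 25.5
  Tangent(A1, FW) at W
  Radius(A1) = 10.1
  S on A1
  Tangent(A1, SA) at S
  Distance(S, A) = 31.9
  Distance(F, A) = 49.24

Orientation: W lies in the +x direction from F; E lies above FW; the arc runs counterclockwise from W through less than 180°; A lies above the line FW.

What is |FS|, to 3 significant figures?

37.5

Checks: ∠(EW, WF) = 90.00° ✓; |EW| = 10.10 ✓; |ES| = 10.10 ✓; ∠(ES, SA) = 90.00° ✓; |SA| = 31.90 ✓; |FA| = 49.24 ✓.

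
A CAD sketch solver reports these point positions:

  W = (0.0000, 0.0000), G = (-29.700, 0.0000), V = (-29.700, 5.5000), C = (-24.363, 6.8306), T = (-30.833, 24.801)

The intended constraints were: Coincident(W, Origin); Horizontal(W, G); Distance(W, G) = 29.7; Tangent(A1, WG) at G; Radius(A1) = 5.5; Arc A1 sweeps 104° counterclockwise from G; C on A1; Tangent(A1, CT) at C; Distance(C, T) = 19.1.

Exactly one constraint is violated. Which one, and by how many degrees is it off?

Tangent(A1, CT) at C — off by 5.80°.

W = (0.00, 0.00) ✓; W.y = 0.00, G.y = 0.00 ✓; |WG| = 29.70 ✓; ∠(VG, GW) = 90.00° ✓; |VG| = 5.500 ✓; bearing(V→C) − bearing(V→G) = 104.0° ✓; |VC| = 5.500 ✓; ∠(VC, CT) = 84.20° ✗; |CT| = 19.10 ✓.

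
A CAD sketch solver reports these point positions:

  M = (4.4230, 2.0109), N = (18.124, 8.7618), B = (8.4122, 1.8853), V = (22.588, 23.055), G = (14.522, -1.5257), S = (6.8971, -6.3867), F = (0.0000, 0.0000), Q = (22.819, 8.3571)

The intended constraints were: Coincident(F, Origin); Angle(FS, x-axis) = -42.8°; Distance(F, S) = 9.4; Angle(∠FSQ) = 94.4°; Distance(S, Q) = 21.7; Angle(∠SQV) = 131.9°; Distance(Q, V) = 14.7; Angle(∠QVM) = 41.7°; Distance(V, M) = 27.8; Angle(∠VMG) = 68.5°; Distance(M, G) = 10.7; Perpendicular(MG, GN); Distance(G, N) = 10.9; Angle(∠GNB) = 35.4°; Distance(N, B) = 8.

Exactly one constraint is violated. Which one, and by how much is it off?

Distance(N, B) = 8 — off by 3.90.

F = (0.00, 0.00) ✓; FS at -42.80° ✓; |FS| = 9.400 ✓; ∠FSQ = 94.40° ✓; |SQ| = 21.70 ✓; ∠SQV = 131.9° ✓; |QV| = 14.70 ✓; ∠QVM = 41.70° ✓; |VM| = 27.80 ✓; ∠VMG = 68.50° ✓; |MG| = 10.70 ✓; ∠(MG, GN) = 90.00° ✓; |GN| = 10.90 ✓; ∠GNB = 35.40° ✓; |NB| = 11.90 ✗.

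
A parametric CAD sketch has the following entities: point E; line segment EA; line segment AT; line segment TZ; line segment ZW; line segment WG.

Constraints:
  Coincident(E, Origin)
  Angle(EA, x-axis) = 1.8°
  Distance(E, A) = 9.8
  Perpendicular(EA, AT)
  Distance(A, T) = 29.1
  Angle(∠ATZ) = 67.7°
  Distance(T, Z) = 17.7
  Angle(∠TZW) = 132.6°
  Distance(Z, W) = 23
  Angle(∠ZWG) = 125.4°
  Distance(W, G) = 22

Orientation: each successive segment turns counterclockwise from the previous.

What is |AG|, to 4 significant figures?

21.08

E is at the origin; EA runs at 1.8° with length 9.8, so A = (9.795, 0.3078). EA is perpendicular to AT, so AT runs at 91.80°; with |AT| = 29.1, T = (8.881, 29.39). ∠ATZ = 67.7° gives TZ at -155.9° from the x-axis; with |TZ| = 17.7, Z = (-7.276, 22.17). ∠TZW = 132.6° gives ZW at -108.5° from the x-axis; with |ZW| = 23.0, W = (-14.57, 0.3546). ∠ZWG = 125.4° gives WG at -53.90° from the x-axis; with |WG| = 22.0, G = (-1.612, -17.42). Then |AG| = |G − A| = 21.08.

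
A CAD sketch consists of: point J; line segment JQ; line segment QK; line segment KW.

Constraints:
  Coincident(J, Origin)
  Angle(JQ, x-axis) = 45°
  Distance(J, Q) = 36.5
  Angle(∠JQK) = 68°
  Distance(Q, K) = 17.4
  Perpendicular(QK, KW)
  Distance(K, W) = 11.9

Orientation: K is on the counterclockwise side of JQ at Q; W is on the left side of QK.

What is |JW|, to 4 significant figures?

22.26

J is at the origin; JQ runs at 45.0° with length 36.5, so Q = 36.5·(cos 45.0°, sin 45.0°) = (25.81, 25.81). ∠JQK = 68.0°, so QK runs at 45.0° + (180° − 68.0°) = 157.0° from the x-axis; with |QK| = 17.4, K = Q + 17.4·(cos 157.0°, sin 157.0°) = (9.793, 32.61). QK is perpendicular to KW; with |KW| = 11.9 on the left of QK, W = K + 11.9·(-0.3907, -0.9205) = (5.143, 21.65). Then |JW| = |W − J| = 22.26.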